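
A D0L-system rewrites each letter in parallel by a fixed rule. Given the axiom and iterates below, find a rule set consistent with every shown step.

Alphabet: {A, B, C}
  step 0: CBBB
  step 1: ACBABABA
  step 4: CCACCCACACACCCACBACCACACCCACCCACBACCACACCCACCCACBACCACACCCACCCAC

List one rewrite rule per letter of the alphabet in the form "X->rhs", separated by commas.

  step 0 ⇒ step 1: CBBB ⇒ AC·BA·BA·BA
    B ↦ BA
    C ↦ AC
    A ↦ CC  (constrained at step 1)

A->CC, B->BA, C->AC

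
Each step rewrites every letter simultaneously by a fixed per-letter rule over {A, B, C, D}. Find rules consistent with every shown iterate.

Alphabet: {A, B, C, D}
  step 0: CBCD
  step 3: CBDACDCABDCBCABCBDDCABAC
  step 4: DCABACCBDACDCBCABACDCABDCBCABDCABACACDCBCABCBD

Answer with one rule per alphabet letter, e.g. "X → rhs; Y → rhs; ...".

  step 3 ⇒ step 4: CBDACDCABDCBCABCBDDCABAC ⇒ D·CAB·AC·CB·D·AC·D·CB·CAB·AC·D·CAB·D·CB·CAB·D·CAB·AC·AC·D·CB·CAB·CB·D
    A ↦ CB
    B ↦ CAB
    C ↦ D
    D ↦ AC

A->CB, B->CAB, C->D, D->AC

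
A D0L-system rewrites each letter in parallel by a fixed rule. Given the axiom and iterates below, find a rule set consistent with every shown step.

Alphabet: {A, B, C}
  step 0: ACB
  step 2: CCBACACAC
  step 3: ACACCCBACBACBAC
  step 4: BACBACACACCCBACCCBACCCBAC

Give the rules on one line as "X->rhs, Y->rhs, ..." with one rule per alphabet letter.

A->B, B->CC, C->AC

  step 3 ⇒ step 4: ACACCCBACBACBAC ⇒ B·AC·B·AC·AC·AC·CC·B·AC·CC·B·AC·CC·B·AC
    A ↦ B
    B ↦ CC
    C ↦ AC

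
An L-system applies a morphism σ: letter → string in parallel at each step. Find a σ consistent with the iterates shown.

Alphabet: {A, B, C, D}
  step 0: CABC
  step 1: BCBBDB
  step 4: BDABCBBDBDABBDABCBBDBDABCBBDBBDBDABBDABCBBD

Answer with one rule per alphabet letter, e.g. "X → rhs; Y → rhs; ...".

A->CB, B->BD, C->B, D->AB

  step 0 ⇒ step 1: CABC ⇒ B·CB·BD·B
    A ↦ CB
    B ↦ BD
    C ↦ B
    D ↦ AB  (constrained at step 1)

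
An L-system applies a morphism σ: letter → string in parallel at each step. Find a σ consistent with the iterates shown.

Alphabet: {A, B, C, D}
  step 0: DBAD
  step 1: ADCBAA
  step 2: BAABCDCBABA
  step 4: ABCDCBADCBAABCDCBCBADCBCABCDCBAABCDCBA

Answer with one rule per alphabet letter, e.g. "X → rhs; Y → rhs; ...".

  step 1 ⇒ step 2: ADCBAA ⇒ BA·A·BC·DC·BA·BA
    A ↦ BA
    B ↦ DC
    C ↦ BC
    D ↦ A

A->BA, B->DC, C->BC, D->A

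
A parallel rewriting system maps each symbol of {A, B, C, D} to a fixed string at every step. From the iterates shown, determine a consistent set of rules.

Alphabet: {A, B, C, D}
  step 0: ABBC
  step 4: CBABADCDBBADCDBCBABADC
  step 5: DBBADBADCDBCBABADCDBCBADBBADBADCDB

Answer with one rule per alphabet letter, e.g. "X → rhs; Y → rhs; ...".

A->D, B->BA, C->DB, D->C

  step 4 ⇒ step 5: CBABADCDBBADCDBCBABADC ⇒ DB·BA·D·BA·D·C·DB·C·BA·BA·D·C·DB·C·BA·DB·BA·D·BA·D·C·DB
    A ↦ D
    B ↦ BA
    C ↦ DB
    D ↦ C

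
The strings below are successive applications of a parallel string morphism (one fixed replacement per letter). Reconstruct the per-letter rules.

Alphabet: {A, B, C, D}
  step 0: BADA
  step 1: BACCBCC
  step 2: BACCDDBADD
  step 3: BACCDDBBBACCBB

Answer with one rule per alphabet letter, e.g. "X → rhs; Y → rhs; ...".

A->CC, B->BA, C->D, D->B

  step 2 ⇒ step 3: BACCDDBADD ⇒ BA·CC·D·D·B·B·BA·CC·B·B
    A ↦ CC
    B ↦ BA
    C ↦ D
    D ↦ B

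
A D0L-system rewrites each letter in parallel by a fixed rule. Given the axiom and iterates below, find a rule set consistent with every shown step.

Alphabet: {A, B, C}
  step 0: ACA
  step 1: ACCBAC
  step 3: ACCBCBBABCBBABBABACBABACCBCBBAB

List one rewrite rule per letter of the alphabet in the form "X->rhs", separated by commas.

A->AC, B->BAB, C->CB

  step 0 ⇒ step 1: ACA ⇒ AC·CB·AC
    A ↦ AC
    C ↦ CB
    B ↦ BAB  (constrained at step 1)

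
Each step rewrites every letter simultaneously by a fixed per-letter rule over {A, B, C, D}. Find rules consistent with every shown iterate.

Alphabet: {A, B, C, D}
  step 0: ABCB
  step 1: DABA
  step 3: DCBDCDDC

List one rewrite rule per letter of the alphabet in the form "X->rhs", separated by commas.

A->D, B->A, C->B, D->DC

  step 0 ⇒ step 1: ABCB ⇒ D·A·B·A
    A ↦ D
    B ↦ A
    C ↦ B
    D ↦ DC  (constrained at step 1)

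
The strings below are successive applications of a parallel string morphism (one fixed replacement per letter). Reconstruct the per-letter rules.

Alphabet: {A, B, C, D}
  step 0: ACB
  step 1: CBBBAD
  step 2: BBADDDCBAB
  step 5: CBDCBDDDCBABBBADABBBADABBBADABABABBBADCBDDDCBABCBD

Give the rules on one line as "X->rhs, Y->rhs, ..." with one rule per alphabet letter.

A->CB, B->D, C->BBA, D->AB

  step 1 ⇒ step 2: CBBBAD ⇒ BBA·D·D·D·CB·AB
    A ↦ CB
    B ↦ D
    C ↦ BBA
    D ↦ AB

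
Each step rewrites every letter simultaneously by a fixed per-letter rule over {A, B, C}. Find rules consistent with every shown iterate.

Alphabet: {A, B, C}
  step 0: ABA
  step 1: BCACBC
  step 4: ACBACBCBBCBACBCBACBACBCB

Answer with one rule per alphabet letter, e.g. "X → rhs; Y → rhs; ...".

  step 0 ⇒ step 1: ABA ⇒ BC·AC·BC
    A ↦ BC
    B ↦ AC
    C ↦ B  (constrained at step 1)

A->BC, B->AC, C->B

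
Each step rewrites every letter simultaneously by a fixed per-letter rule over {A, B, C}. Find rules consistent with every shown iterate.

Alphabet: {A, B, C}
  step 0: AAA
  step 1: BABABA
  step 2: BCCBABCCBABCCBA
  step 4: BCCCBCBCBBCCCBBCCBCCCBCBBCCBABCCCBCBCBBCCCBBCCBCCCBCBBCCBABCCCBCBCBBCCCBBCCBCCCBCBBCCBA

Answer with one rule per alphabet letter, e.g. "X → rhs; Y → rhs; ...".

  step 1 ⇒ step 2: BABABA ⇒ BCC·BA·BCC·BA·BCC·BA
    A ↦ BA
    B ↦ BCC
    C ↦ CB  (constrained at step 2)

A->BA, B->BCC, C->CB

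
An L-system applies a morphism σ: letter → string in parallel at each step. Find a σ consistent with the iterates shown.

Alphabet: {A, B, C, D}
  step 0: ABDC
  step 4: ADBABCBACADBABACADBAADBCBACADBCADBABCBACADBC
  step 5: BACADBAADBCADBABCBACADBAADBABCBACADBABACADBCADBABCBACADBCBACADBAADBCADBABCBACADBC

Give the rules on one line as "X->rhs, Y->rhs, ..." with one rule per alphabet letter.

A->BA, B->AD, C->BC, D->C

  step 4 ⇒ step 5: ADBABCBACADBABACADBAADBCBACADBCADBABCBACADBC ⇒ BA·C·AD·BA·AD·BC·AD·BA·BC·BA·C·AD·BA·AD·BA·BC·BA·C·AD·BA·BA·C·AD·BC·AD·BA·BC·BA·C·AD·BC·BA·C·AD·BA·AD·BC·AD·BA·BC·BA·C·AD·BC
    A ↦ BA
    B ↦ AD
    C ↦ BC
    D ↦ C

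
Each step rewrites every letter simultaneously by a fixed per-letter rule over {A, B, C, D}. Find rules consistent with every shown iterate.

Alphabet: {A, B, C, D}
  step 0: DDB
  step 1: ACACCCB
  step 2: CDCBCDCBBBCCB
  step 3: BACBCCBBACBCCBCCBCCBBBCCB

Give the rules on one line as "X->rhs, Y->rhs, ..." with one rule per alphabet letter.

A->CDC, B->CCB, C->B, D->AC

  step 2 ⇒ step 3: CDCBCDCBBBCCB ⇒ B·AC·B·CCB·B·AC·B·CCB·CCB·CCB·B·B·CCB
    B ↦ CCB
    C ↦ B
    D ↦ AC
  step 1 ⇒ step 2: ACACCCB ⇒ CDC·B·CDC·B·B·B·CCB
    A ↦ CDC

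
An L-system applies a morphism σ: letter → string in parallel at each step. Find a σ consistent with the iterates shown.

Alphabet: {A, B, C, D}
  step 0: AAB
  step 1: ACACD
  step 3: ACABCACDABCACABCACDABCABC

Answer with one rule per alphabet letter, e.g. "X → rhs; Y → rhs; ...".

A->AC, B->D, C->ABC, D->C

  step 0 ⇒ step 1: AAB ⇒ AC·AC·D
    A ↦ AC
    B ↦ D
    C ↦ ABC  (constrained at step 1)
    D ↦ C  (constrained at step 1)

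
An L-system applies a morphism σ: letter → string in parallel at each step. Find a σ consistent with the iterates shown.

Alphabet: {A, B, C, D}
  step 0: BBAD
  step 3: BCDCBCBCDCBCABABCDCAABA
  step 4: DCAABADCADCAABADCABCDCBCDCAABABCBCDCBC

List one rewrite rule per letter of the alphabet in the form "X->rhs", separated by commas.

  step 3 ⇒ step 4: BCDCBCBCDCBCABABCDCAABA ⇒ DC·A·AB·A·DC·A·DC·A·AB·A·DC·A·BC·DC·BC·DC·A·AB·A·BC·BC·DC·BC
    A ↦ BC
    B ↦ DC
    C ↦ A
    D ↦ AB

A->BC, B->DC, C->A, D->AB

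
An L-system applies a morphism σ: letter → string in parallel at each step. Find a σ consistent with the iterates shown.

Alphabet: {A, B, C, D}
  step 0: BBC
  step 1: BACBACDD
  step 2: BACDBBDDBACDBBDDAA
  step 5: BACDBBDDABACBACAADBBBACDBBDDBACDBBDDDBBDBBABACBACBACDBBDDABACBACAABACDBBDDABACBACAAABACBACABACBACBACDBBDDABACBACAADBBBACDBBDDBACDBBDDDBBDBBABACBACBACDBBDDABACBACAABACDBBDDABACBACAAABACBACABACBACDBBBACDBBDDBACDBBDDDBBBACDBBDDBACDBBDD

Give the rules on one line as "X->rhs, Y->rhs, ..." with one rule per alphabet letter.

A->DBB, B->BAC, C->DD, D->A

  step 1 ⇒ step 2: BACBACDD ⇒ BAC·DBB·DD·BAC·DBB·DD·A·A
    A ↦ DBB
    B ↦ BAC
    C ↦ DD
    D ↦ A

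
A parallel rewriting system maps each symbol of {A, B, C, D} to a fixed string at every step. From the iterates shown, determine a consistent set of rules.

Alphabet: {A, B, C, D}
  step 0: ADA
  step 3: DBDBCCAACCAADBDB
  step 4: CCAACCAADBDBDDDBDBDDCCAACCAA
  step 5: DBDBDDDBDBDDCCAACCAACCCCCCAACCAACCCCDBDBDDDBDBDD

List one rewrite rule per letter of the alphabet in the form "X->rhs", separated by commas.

A->D, B->AA, C->DB, D->CC

  step 4 ⇒ step 5: CCAACCAADBDBDDDBDBDDCCAACCAA ⇒ DB·DB·D·D·DB·DB·D·D·CC·AA·CC·AA·CC·CC·CC·AA·CC·AA·CC·CC·DB·DB·D·D·DB·DB·D·D
    A ↦ D
    B ↦ AA
    C ↦ DB
    D ↦ CC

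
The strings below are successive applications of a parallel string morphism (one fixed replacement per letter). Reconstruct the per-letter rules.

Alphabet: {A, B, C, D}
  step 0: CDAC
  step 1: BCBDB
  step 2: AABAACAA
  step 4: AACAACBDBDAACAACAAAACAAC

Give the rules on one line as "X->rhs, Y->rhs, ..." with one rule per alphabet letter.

A->BD, B->AA, C->B, D->C

  step 1 ⇒ step 2: BCBDB ⇒ AA·B·AA·C·AA
    B ↦ AA
    C ↦ B
    D ↦ C
  step 0 ⇒ step 1: CDAC ⇒ B·C·BD·B
    A ↦ BD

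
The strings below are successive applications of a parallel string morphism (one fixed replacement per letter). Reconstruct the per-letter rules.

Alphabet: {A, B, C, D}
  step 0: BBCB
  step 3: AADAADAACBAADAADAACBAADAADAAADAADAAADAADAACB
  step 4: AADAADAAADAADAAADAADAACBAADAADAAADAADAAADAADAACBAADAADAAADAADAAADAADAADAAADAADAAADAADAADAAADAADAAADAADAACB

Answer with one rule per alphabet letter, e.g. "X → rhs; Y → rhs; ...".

  step 3 ⇒ step 4: AADAADAACBAADAADAACBAADAADAAADAADAAADAADAACB ⇒ AAD·AAD·A·AAD·AAD·A·AAD·AAD·AA·CB·AAD·AAD·A·AAD·AAD·A·AAD·AAD·AA·CB·AAD·AAD·A·AAD·AAD·A·AAD·AAD·AAD·A·AAD·AAD·A·AAD·AAD·AAD·A·AAD·AAD·A·AAD·AAD·AA·CB
    A ↦ AAD
    B ↦ CB
    C ↦ AA
    D ↦ A

A->AAD, B->CB, C->AA, D->A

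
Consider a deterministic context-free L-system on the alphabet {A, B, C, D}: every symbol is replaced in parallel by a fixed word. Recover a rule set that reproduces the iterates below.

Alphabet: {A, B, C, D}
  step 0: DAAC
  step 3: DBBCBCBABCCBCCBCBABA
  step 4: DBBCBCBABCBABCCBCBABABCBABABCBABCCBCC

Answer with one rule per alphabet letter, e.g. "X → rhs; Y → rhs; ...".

  step 3 ⇒ step 4: DBBCBCBABCCBCCBCBABA ⇒ DB·BC·BC·BA·BC·BA·BC·C·BC·BA·BA·BC·BA·BA·BC·BA·BC·C·BC·C
    A ↦ C
    B ↦ BC
    C ↦ BA
    D ↦ DB

A->C, B->BC, C->BA, D->DB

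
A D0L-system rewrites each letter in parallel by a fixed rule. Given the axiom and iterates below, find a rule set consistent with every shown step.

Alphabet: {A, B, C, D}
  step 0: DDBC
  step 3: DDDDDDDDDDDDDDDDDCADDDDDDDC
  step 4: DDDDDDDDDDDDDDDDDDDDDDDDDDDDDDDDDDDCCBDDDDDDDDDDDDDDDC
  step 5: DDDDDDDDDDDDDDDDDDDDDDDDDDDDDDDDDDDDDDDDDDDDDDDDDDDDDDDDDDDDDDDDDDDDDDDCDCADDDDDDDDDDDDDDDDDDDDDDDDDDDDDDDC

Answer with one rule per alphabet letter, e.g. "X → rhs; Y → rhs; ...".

A->CB, B->A, C->DC, D->DD

  step 4 ⇒ step 5: DDDDDDDDDDDDDDDDDDDDDDDDDDDDDDDDDDDCCBDDDDDDDDDDDDDDDC ⇒ DD·DD·DD·DD·DD·DD·DD·DD·DD·DD·DD·DD·DD·DD·DD·DD·DD·DD·DD·DD·DD·DD·DD·DD·DD·DD·DD·DD·DD·DD·DD·DD·DD·DD·DD·DC·DC·A·DD·DD·DD·DD·DD·DD·DD·DD·DD·DD·DD·DD·DD·DD·DD·DC
    B ↦ A
    C ↦ DC
    D ↦ DD
  step 3 ⇒ step 4: DDDDDDDDDDDDDDDDDCADDDDDDDC ⇒ DD·DD·DD·DD·DD·DD·DD·DD·DD·DD·DD·DD·DD·DD·DD·DD·DD·DC·CB·DD·DD·DD·DD·DD·DD·DD·DC
    A ↦ CB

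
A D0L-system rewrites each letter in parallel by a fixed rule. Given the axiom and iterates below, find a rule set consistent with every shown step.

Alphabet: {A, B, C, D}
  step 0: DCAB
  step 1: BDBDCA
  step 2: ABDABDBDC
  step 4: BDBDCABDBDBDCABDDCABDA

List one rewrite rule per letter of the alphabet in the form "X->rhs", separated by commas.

A->DC, B->A, C->B, D->BD

  step 1 ⇒ step 2: BDBDCA ⇒ A·BD·A·BD·B·DC
    A ↦ DC
    B ↦ A
    C ↦ B
    D ↦ BD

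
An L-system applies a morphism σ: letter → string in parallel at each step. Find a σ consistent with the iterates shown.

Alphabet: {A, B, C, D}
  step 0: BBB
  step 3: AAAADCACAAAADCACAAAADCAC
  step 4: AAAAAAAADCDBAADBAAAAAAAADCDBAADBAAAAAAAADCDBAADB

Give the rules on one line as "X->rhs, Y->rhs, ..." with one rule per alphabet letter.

  step 3 ⇒ step 4: AAAADCACAAAADCACAAAADCAC ⇒ AA·AA·AA·AA·DC·DB·AA·DB·AA·AA·AA·AA·DC·DB·AA·DB·AA·AA·AA·AA·DC·DB·AA·DB
    A ↦ AA
    C ↦ DB
    D ↦ DC
    B ↦ AC  (constrained at step 0)

A->AA, B->AC, C->DB, D->DC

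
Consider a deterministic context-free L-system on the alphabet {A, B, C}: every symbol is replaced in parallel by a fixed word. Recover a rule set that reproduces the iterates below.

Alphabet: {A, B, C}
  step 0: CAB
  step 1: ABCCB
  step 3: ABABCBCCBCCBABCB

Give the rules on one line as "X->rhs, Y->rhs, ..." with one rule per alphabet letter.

  step 0 ⇒ step 1: CAB ⇒ AB·C·CB
    A ↦ C
    B ↦ CB
    C ↦ AB

A->C, B->CB, C->AB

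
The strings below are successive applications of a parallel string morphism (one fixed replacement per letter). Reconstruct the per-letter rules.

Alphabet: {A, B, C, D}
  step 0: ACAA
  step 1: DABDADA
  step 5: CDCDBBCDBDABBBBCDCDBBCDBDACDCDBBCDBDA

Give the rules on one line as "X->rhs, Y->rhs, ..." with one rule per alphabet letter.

  step 0 ⇒ step 1: ACAA ⇒ DA·B·DA·DA
    A ↦ DA
    C ↦ B
    B ↦ CD  (constrained at step 1)
    D ↦ B  (constrained at step 1)

A->DA, B->CD, C->B, D->B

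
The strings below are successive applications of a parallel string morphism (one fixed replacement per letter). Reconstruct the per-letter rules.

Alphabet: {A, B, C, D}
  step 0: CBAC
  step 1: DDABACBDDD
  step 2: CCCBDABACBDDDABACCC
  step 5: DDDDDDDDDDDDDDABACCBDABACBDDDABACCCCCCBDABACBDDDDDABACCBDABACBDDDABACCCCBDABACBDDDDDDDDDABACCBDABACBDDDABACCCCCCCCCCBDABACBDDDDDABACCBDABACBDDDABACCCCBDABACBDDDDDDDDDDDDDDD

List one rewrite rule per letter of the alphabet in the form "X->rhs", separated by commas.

  step 1 ⇒ step 2: DDABACBDDD ⇒ C·C·CBD·ABA·CBD·DD·ABA·C·C·C
    A ↦ CBD
    B ↦ ABA
    C ↦ DD
    D ↦ C

A->CBD, B->ABA, C->DD, D->C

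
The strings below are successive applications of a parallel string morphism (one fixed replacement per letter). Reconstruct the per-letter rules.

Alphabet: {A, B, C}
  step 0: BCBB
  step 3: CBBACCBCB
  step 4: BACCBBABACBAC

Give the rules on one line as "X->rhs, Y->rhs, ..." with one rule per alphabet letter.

A->B, B->C, C->BA

  step 3 ⇒ step 4: CBBACCBCB ⇒ BA·C·C·B·BA·BA·C·BA·C
    A ↦ B
    B ↦ C
    C ↦ BA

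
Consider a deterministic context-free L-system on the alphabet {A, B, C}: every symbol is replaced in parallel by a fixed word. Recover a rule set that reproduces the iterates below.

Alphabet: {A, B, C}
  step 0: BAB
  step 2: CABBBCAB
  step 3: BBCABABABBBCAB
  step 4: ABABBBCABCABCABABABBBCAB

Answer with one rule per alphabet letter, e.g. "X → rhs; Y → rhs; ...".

  step 3 ⇒ step 4: BBCABABABBBCAB ⇒ AB·AB·BB·C·AB·C·AB·C·AB·AB·AB·BB·C·AB
    A ↦ C
    B ↦ AB
    C ↦ BB

A->C, B->AB, C->BB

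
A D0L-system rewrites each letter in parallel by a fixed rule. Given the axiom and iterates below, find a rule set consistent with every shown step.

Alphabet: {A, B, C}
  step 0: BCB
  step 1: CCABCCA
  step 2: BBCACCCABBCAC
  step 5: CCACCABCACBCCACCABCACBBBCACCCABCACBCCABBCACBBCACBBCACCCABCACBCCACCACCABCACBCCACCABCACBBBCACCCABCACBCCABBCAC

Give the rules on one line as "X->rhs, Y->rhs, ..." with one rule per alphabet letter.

A->CAC, B->CCA, C->B

  step 1 ⇒ step 2: CCABCCA ⇒ B·B·CAC·CCA·B·B·CAC
    A ↦ CAC
    B ↦ CCA
    C ↦ B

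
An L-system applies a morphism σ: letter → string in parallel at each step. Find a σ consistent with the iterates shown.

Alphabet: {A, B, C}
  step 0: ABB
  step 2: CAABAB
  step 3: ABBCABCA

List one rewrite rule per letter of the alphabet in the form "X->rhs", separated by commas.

A->B, B->CA, C->A

  step 2 ⇒ step 3: CAABAB ⇒ A·B·B·CA·B·CA
    A ↦ B
    B ↦ CA
    C ↦ A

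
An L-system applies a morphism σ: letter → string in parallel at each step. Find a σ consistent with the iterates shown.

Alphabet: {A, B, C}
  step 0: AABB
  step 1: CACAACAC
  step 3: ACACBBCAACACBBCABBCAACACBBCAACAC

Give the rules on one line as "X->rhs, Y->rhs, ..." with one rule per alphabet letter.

  step 0 ⇒ step 1: AABB ⇒ CA·CA·AC·AC
    A ↦ CA
    B ↦ AC
    C ↦ BB  (constrained at step 1)

A->CA, B->AC, C->BB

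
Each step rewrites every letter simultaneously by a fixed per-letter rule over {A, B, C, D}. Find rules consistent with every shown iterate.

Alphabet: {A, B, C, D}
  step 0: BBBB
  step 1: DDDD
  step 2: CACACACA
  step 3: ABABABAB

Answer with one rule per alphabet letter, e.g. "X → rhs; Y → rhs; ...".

  step 2 ⇒ step 3: CACACACA ⇒ A·B·A·B·A·B·A·B
    A ↦ B
    C ↦ A
  step 0 ⇒ step 1: BBBB ⇒ D·D·D·D
    B ↦ D
  step 1 ⇒ step 2: DDDD ⇒ CA·CA·CA·CA
    D ↦ CA

A->B, B->D, C->A, D->CA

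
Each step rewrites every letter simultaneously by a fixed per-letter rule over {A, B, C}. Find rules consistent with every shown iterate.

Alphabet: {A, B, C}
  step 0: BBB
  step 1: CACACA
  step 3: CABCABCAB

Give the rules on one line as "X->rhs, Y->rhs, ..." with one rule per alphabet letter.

A->C, B->CA, C->B

  step 0 ⇒ step 1: BBB ⇒ CA·CA·CA
    B ↦ CA
    A ↦ C  (constrained at step 1)
    C ↦ B  (constrained at step 1)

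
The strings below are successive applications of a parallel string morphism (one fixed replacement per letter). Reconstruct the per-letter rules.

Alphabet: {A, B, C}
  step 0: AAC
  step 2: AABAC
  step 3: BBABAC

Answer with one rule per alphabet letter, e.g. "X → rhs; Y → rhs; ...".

  step 2 ⇒ step 3: AABAC ⇒ B·B·A·B·AC
    A ↦ B
    B ↦ A
    C ↦ AC

A->B, B->A, C->AC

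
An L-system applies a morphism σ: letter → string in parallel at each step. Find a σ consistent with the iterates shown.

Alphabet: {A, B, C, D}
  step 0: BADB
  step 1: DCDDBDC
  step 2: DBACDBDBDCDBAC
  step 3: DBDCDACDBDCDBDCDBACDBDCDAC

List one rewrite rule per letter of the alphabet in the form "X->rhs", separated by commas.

A->D, B->DC, C->AC, D->DB

  step 2 ⇒ step 3: DBACDBDBDCDBAC ⇒ DB·DC·D·AC·DB·DC·DB·DC·DB·AC·DB·DC·D·AC
    A ↦ D
    B ↦ DC
    C ↦ AC
    D ↦ DB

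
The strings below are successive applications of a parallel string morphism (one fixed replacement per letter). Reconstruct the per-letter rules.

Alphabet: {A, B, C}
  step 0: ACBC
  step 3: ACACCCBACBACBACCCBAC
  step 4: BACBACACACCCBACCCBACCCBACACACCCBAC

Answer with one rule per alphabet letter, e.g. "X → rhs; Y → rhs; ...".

  step 3 ⇒ step 4: ACACCCBACBACBACCCBAC ⇒ B·AC·B·AC·AC·AC·CC·B·AC·CC·B·AC·CC·B·AC·AC·AC·CC·B·AC
    A ↦ B
    B ↦ CC
    C ↦ AC

A->B, B->CC, C->AC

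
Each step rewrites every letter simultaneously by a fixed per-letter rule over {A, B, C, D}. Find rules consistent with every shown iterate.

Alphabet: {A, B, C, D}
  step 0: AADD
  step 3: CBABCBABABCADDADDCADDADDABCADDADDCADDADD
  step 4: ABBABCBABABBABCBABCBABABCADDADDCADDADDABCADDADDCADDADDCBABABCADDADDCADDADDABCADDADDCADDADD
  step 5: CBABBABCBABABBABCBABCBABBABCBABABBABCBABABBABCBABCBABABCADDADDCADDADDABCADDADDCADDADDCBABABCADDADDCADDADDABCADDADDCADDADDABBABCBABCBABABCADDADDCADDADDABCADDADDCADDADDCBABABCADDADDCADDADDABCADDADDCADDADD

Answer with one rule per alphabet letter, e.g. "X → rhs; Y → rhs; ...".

  step 4 ⇒ step 5: ABBABCBABABBABCBABCBABABCADDADDCADDADDABCADDADDCADDADDCBABABCADDADDCADDADDABCADDADDCADDADD ⇒ C·BAB·BAB·C·BAB·AB·BAB·C·BAB·C·BAB·BAB·C·BAB·AB·BAB·C·BAB·AB·BAB·C·BAB·C·BAB·AB·C·ADD·ADD·C·ADD·ADD·AB·C·ADD·ADD·C·ADD·ADD·C·BAB·AB·C·ADD·ADD·C·ADD·ADD·AB·C·ADD·ADD·C·ADD·ADD·AB·BAB·C·BAB·C·BAB·AB·C·ADD·ADD·C·ADD·ADD·AB·C·ADD·ADD·C·ADD·ADD·C·BAB·AB·C·ADD·ADD·C·ADD·ADD·AB·C·ADD·ADD·C·ADD·ADD
    A ↦ C
    B ↦ BAB
    C ↦ AB
    D ↦ ADD

A->C, B->BAB, C->AB, D->ADD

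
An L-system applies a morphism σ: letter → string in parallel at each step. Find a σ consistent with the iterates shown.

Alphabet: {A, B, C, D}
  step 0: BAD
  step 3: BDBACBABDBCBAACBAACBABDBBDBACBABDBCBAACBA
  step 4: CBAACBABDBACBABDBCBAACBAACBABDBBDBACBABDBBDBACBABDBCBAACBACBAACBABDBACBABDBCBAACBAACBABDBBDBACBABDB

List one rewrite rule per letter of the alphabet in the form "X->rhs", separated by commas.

  step 3 ⇒ step 4: BDBACBABDBCBAACBAACBABDBBDBACBABDBCBAACBA ⇒ CBA·A·CBA·BDB·A·CBA·BDB·CBA·A·CBA·A·CBA·BDB·BDB·A·CBA·BDB·BDB·A·CBA·BDB·CBA·A·CBA·CBA·A·CBA·BDB·A·CBA·BDB·CBA·A·CBA·A·CBA·BDB·BDB·A·CBA·BDB
    A ↦ BDB
    B ↦ CBA
    C ↦ A
    D ↦ A

A->BDB, B->CBA, C->A, D->A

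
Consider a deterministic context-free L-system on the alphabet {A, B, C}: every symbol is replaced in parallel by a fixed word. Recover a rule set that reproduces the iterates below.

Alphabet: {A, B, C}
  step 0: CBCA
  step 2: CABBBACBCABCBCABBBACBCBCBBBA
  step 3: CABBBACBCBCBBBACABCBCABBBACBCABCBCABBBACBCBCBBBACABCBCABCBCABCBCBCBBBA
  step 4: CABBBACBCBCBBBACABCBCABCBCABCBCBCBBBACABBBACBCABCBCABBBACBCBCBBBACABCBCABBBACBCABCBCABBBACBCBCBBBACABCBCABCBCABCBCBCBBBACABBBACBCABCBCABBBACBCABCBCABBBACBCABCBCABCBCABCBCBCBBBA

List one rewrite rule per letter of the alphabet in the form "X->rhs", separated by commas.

A->BBA, B->CB, C->CAB

  step 3 ⇒ step 4: CABBBACBCBCBBBACABCBCABBBACBCABCBCABBBACBCBCBBBACABCBCABCBCABCBCBCBBBA ⇒ CAB·BBA·CB·CB·CB·BBA·CAB·CB·CAB·CB·CAB·CB·CB·CB·BBA·CAB·BBA·CB·CAB·CB·CAB·BBA·CB·CB·CB·BBA·CAB·CB·CAB·BBA·CB·CAB·CB·CAB·BBA·CB·CB·CB·BBA·CAB·CB·CAB·CB·CAB·CB·CB·CB·BBA·CAB·BBA·CB·CAB·CB·CAB·BBA·CB·CAB·CB·CAB·BBA·CB·CAB·CB·CAB·CB·CAB·CB·CB·CB·BBA
    A ↦ BBA
    B ↦ CB
    C ↦ CAB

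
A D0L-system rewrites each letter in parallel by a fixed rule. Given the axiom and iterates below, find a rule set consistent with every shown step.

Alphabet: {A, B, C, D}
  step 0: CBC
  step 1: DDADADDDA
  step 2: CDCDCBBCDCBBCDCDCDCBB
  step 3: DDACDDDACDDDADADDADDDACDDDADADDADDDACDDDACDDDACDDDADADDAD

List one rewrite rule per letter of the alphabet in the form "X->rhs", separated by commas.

A->CBB, B->DAD, C->DDA, D->CD

  step 2 ⇒ step 3: CDCDCBBCDCBBCDCDCDCBB ⇒ DDA·CD·DDA·CD·DDA·DAD·DAD·DDA·CD·DDA·DAD·DAD·DDA·CD·DDA·CD·DDA·CD·DDA·DAD·DAD
    B ↦ DAD
    C ↦ DDA
    D ↦ CD
  step 1 ⇒ step 2: DDADADDDA ⇒ CD·CD·CBB·CD·CBB·CD·CD·CD·CBB
    A ↦ CBB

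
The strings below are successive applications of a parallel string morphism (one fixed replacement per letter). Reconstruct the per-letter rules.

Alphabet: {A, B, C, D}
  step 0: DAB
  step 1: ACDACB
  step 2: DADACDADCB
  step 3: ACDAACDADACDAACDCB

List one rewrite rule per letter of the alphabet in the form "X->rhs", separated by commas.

A->DA, B->CB, C->D, D->AC

  step 2 ⇒ step 3: DADACDADCB ⇒ AC·DA·AC·DA·D·AC·DA·AC·D·CB
    A ↦ DA
    B ↦ CB
    C ↦ D
    D ↦ AC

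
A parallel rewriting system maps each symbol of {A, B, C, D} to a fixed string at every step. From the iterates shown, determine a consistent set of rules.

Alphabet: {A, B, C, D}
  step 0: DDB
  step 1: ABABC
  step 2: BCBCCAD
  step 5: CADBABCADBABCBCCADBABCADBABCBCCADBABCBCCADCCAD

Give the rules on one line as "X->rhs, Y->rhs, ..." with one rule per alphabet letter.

A->B, B->C, C->CAD, D->AB

  step 1 ⇒ step 2: ABABC ⇒ B·C·B·C·CAD
    A ↦ B
    B ↦ C
    C ↦ CAD
  step 0 ⇒ step 1: DDB ⇒ AB·AB·C
    D ↦ AB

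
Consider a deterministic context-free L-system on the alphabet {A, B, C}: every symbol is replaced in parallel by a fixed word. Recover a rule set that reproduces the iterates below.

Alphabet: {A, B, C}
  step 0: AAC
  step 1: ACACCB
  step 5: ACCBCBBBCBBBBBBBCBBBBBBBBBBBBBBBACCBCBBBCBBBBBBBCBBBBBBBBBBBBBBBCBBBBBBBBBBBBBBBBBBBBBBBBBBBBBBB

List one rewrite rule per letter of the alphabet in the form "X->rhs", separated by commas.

  step 0 ⇒ step 1: AAC ⇒ AC·AC·CB
    A ↦ AC
    C ↦ CB
    B ↦ BB  (constrained at step 1)

A->AC, B->BB, C->CB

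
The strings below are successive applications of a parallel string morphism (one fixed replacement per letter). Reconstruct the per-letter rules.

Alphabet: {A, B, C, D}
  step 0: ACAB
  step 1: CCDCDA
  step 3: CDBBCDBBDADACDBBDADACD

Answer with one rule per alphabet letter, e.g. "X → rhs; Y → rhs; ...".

  step 0 ⇒ step 1: ACAB ⇒ C·CD·C·DA
    A ↦ C
    B ↦ DA
    C ↦ CD
    D ↦ BB  (constrained at step 1)

A->C, B->DA, C->CD, D->BB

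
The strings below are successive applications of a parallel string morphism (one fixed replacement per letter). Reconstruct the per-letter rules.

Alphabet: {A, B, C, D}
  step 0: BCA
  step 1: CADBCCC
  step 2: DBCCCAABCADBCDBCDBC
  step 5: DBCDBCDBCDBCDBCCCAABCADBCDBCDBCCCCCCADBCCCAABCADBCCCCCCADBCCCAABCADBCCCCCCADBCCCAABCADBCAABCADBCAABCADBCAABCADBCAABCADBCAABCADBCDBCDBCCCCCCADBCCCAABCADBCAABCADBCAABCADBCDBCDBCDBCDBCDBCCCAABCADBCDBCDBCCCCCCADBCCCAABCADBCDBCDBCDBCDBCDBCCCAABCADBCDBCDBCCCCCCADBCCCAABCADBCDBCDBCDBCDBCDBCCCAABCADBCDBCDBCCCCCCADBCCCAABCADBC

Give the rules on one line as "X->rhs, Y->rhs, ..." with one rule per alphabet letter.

  step 1 ⇒ step 2: CADBCCC ⇒ DBC·CC·AAB·CA·DBC·DBC·DBC
    A ↦ CC
    B ↦ CA
    C ↦ DBC
    D ↦ AAB

A->CC, B->CA, C->DBC, D->AAB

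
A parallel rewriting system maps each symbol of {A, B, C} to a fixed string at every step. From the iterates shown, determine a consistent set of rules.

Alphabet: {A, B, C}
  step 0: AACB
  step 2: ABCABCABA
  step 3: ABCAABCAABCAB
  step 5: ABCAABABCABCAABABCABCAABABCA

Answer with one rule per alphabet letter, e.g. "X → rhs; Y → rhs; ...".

A->AB, B->C, C->A

  step 2 ⇒ step 3: ABCABCABA ⇒ AB·C·A·AB·C·A·AB·C·AB
    A ↦ AB
    B ↦ C
    C ↦ A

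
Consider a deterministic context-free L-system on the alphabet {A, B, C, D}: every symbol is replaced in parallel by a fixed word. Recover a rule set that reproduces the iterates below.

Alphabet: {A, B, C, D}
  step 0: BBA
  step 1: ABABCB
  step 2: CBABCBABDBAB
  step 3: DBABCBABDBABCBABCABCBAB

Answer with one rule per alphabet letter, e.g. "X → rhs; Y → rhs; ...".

A->CB, B->AB, C->DB, D->C

  step 2 ⇒ step 3: CBABCBABDBAB ⇒ DB·AB·CB·AB·DB·AB·CB·AB·C·AB·CB·AB
    A ↦ CB
    B ↦ AB
    C ↦ DB
    D ↦ C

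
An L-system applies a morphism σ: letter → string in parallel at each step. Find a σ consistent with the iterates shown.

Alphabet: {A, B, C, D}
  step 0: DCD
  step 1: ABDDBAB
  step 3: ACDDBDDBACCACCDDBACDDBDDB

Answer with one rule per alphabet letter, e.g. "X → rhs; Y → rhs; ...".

A->AC, B->C, C->DDB, D->AB

  step 0 ⇒ step 1: DCD ⇒ AB·DDB·AB
    C ↦ DDB
    D ↦ AB
    A ↦ AC  (constrained at step 1)
    B ↦ C  (constrained at step 1)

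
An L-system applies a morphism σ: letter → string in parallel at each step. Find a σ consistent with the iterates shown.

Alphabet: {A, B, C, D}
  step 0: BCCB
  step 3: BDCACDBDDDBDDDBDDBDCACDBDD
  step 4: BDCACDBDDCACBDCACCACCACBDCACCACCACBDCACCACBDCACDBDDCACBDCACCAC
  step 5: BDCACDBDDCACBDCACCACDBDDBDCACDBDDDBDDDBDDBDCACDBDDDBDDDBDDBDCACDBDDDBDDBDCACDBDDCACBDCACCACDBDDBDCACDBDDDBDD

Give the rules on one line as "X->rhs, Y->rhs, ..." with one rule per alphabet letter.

A->BD, B->BD, C->D, D->CAC

  step 4 ⇒ step 5: BDCACDBDDCACBDCACCACCACBDCACCACCACBDCACCACBDCACDBDDCACBDCACCAC ⇒ BD·CAC·D·BD·D·CAC·BD·CAC·CAC·D·BD·D·BD·CAC·D·BD·D·D·BD·D·D·BD·D·BD·CAC·D·BD·D·D·BD·D·D·BD·D·BD·CAC·D·BD·D·D·BD·D·BD·CAC·D·BD·D·CAC·BD·CAC·CAC·D·BD·D·BD·CAC·D·BD·D·D·BD·D
    A ↦ BD
    B ↦ BD
    C ↦ D
    D ↦ CAC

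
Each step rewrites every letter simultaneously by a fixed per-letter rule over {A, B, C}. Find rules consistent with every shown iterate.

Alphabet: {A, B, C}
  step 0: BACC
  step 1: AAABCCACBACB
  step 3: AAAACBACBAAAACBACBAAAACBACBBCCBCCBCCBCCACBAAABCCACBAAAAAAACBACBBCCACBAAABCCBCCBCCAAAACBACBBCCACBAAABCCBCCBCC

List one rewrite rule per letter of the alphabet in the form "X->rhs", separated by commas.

  step 0 ⇒ step 1: BACC ⇒ AAA·BCC·ACB·ACB
    A ↦ BCC
    B ↦ AAA
    C ↦ ACB

A->BCC, B->AAA, C->ACB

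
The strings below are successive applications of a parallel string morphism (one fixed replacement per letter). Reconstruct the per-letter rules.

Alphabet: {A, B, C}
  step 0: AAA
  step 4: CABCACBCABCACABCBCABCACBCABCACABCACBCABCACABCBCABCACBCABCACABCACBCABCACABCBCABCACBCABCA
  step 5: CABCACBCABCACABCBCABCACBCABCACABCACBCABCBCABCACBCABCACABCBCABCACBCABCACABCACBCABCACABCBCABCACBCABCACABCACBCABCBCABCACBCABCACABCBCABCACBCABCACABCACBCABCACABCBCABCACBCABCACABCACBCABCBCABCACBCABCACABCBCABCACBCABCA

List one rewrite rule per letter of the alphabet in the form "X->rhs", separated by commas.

A->CA, B->CB, C->CAB

  step 4 ⇒ step 5: CABCACBCABCACABCBCABCACBCABCACABCACBCABCACABCBCABCACBCABCACABCACBCABCACABCBCABCACBCABCA ⇒ CAB·CA·CB·CAB·CA·CAB·CB·CAB·CA·CB·CAB·CA·CAB·CA·CB·CAB·CB·CAB·CA·CB·CAB·CA·CAB·CB·CAB·CA·CB·CAB·CA·CAB·CA·CB·CAB·CA·CAB·CB·CAB·CA·CB·CAB·CA·CAB·CA·CB·CAB·CB·CAB·CA·CB·CAB·CA·CAB·CB·CAB·CA·CB·CAB·CA·CAB·CA·CB·CAB·CA·CAB·CB·CAB·CA·CB·CAB·CA·CAB·CA·CB·CAB·CB·CAB·CA·CB·CAB·CA·CAB·CB·CAB·CA·CB·CAB·CA
    A ↦ CA
    B ↦ CB
    C ↦ CAB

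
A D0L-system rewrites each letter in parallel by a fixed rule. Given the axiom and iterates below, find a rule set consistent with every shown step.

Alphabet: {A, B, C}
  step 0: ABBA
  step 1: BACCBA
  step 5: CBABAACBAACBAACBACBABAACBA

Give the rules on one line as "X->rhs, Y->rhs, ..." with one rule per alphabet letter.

  step 0 ⇒ step 1: ABBA ⇒ BA·C·C·BA
    A ↦ BA
    B ↦ C
    C ↦ A  (constrained at step 1)

A->BA, B->C, C->A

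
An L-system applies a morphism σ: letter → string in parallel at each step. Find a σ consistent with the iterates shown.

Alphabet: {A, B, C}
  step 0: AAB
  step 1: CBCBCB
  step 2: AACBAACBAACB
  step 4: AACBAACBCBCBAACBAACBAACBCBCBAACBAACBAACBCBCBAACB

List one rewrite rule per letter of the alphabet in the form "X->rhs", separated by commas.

A->CB, B->CB, C->AA

  step 1 ⇒ step 2: CBCBCB ⇒ AA·CB·AA·CB·AA·CB
    B ↦ CB
    C ↦ AA
  step 0 ⇒ step 1: AAB ⇒ CB·CB·CB
    A ↦ CB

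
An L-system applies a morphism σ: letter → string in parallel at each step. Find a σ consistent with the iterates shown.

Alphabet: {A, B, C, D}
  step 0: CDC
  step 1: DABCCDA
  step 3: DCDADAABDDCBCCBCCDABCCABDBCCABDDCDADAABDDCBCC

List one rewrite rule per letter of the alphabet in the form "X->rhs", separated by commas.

A->ABD, B->DC, C->DA, D->BCC

  step 0 ⇒ step 1: CDC ⇒ DA·BCC·DA
    C ↦ DA
    D ↦ BCC
    A ↦ ABD  (constrained at step 1)
    B ↦ DC  (constrained at step 1)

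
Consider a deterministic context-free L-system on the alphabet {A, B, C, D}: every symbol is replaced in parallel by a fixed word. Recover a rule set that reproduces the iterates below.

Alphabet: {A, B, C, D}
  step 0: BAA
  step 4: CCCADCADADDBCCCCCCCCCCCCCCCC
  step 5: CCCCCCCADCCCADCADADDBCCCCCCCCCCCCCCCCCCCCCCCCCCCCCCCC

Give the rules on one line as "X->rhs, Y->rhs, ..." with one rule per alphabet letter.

A->C, B->DB, C->CC, D->AD

  step 4 ⇒ step 5: CCCADCADADDBCCCCCCCCCCCCCCCC ⇒ CC·CC·CC·C·AD·CC·C·AD·C·AD·AD·DB·CC·CC·CC·CC·CC·CC·CC·CC·CC·CC·CC·CC·CC·CC·CC·CC
    A ↦ C
    B ↦ DB
    C ↦ CC
    D ↦ AD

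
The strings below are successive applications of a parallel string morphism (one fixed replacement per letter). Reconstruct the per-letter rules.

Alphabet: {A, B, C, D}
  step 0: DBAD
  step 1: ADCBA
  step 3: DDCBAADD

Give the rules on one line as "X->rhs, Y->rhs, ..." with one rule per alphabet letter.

  step 0 ⇒ step 1: DBAD ⇒ A·D·CB·A
    A ↦ CB
    B ↦ D
    D ↦ A
    C ↦ D  (constrained at step 1)

A->CB, B->D, C->D, D->A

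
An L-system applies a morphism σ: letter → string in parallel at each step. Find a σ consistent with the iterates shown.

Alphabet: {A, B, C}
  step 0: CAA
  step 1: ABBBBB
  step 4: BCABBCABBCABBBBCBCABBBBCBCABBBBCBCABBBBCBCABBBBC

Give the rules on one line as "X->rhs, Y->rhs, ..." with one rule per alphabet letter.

A->BB, B->BC, C->AB

  step 0 ⇒ step 1: CAA ⇒ AB·BB·BB
    A ↦ BB
    C ↦ AB
    B ↦ BC  (constrained at step 1)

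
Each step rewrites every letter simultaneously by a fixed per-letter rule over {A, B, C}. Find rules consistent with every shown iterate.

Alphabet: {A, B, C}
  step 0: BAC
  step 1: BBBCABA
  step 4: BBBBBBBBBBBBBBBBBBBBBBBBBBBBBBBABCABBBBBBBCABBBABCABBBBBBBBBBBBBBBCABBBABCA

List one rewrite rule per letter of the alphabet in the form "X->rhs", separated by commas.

  step 0 ⇒ step 1: BAC ⇒ BB·BCA·BA
    A ↦ BCA
    B ↦ BB
    C ↦ BA

A->BCA, B->BB, C->BA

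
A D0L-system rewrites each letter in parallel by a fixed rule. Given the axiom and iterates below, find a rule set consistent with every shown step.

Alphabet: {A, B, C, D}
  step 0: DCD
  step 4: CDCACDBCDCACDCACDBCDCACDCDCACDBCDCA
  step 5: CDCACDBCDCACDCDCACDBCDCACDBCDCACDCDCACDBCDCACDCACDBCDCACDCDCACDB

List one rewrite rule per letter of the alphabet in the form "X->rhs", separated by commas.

A->B, B->CD, C->CD, D->CA

  step 4 ⇒ step 5: CDCACDBCDCACDCACDBCDCACDCDCACDBCDCA ⇒ CD·CA·CD·B·CD·CA·CD·CD·CA·CD·B·CD·CA·CD·B·CD·CA·CD·CD·CA·CD·B·CD·CA·CD·CA·CD·B·CD·CA·CD·CD·CA·CD·B
    A ↦ B
    B ↦ CD
    C ↦ CD
    D ↦ CA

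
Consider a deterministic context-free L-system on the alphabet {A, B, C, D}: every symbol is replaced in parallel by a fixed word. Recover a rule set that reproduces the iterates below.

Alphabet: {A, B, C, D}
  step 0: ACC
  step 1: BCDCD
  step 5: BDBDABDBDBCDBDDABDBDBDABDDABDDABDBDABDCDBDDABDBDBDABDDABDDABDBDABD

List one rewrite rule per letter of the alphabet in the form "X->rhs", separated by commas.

  step 0 ⇒ step 1: ACC ⇒ B·CD·CD
    A ↦ B
    C ↦ CD
    B ↦ DA  (constrained at step 1)
    D ↦ BD  (constrained at step 1)

A->B, B->DA, C->CD, D->BD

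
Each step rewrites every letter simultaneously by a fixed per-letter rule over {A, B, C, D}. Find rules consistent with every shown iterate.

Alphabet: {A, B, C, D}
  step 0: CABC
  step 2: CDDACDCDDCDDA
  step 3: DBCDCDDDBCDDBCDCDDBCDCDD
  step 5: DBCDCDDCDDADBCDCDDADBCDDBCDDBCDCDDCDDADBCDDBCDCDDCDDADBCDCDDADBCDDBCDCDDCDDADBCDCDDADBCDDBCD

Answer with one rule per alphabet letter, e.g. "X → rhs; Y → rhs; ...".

  step 2 ⇒ step 3: CDDACDCDDCDDA ⇒ DB·CD·CD·D·DB·CD·DB·CD·CD·DB·CD·CD·D
    A ↦ D
    C ↦ DB
    D ↦ CD
    B ↦ DA  (constrained at step 0)

A->D, B->DA, C->DB, D->CD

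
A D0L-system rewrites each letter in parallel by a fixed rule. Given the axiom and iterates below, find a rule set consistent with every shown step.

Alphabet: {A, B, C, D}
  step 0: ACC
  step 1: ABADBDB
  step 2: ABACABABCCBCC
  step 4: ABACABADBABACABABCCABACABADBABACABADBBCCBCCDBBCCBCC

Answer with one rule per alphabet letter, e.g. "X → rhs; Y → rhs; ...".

  step 1 ⇒ step 2: ABADBDB ⇒ ABA·C·ABA·BC·C·BC·C
    A ↦ ABA
    B ↦ C
    D ↦ BC
  step 0 ⇒ step 1: ACC ⇒ ABA·DB·DB
    C ↦ DB

A->ABA, B->C, C->DB, D->BC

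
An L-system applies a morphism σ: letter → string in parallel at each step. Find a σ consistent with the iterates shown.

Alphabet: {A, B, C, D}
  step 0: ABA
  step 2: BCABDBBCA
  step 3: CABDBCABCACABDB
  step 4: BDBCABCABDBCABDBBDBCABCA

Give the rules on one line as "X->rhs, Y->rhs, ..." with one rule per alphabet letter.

A->DB, B->CA, C->B, D->B

  step 3 ⇒ step 4: CABDBCABCACABDB ⇒ B·DB·CA·B·CA·B·DB·CA·B·DB·B·DB·CA·B·CA
    A ↦ DB
    B ↦ CA
    C ↦ B
    D ↦ B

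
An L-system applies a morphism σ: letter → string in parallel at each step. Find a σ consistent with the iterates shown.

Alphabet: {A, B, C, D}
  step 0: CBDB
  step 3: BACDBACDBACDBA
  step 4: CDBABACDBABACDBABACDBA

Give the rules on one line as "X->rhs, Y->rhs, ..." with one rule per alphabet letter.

A->BA, B->CD, C->B, D->A

  step 3 ⇒ step 4: BACDBACDBACDBA ⇒ CD·BA·B·A·CD·BA·B·A·CD·BA·B·A·CD·BA
    A ↦ BA
    B ↦ CD
    C ↦ B
    D ↦ A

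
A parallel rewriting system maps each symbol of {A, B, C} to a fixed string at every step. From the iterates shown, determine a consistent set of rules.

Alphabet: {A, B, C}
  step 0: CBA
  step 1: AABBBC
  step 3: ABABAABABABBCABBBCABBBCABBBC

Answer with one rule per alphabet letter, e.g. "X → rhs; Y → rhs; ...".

A->BBC, B->AB, C->A

  step 0 ⇒ step 1: CBA ⇒ A·AB·BBC
    A ↦ BBC
    B ↦ AB
    C ↦ A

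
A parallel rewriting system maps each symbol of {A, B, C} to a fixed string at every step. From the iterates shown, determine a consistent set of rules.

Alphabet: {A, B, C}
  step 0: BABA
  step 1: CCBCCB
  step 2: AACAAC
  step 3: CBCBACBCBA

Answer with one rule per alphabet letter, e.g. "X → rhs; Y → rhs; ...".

  step 2 ⇒ step 3: AACAAC ⇒ CB·CB·A·CB·CB·A
    A ↦ CB
    C ↦ A
  step 0 ⇒ step 1: BABA ⇒ C·CB·C·CB
    B ↦ C

A->CB, B->C, C->A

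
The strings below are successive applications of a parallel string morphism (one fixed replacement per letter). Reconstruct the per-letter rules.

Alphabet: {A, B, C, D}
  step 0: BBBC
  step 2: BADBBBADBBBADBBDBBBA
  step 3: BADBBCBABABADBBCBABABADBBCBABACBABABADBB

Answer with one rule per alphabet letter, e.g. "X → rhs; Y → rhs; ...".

A->DBB, B->BA, C->AB, D->C

  step 2 ⇒ step 3: BADBBBADBBBADBBDBBBA ⇒ BA·DBB·C·BA·BA·BA·DBB·C·BA·BA·BA·DBB·C·BA·BA·C·BA·BA·BA·DBB
    A ↦ DBB
    B ↦ BA
    D ↦ C
    C ↦ AB  (constrained at step 0)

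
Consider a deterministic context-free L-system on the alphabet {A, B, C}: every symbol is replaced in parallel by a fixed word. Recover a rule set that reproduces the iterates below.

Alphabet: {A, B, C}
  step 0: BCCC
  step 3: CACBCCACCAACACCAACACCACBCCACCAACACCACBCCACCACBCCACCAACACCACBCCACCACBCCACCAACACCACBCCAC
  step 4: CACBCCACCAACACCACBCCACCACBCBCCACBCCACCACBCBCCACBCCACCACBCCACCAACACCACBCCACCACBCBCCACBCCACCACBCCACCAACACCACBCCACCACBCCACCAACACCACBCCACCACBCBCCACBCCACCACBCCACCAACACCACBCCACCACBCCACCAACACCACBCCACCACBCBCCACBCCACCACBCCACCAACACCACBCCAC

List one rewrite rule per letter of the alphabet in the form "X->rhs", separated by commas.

  step 3 ⇒ step 4: CACBCCACCAACACCAACACCACBCCACCAACACCACBCCACCACBCCACCAACACCACBCCACCACBCCACCAACACCACBCCAC ⇒ CAC·BC·CAC·CAA·CAC·CAC·BC·CAC·CAC·BC·BC·CAC·BC·CAC·CAC·BC·BC·CAC·BC·CAC·CAC·BC·CAC·CAA·CAC·CAC·BC·CAC·CAC·BC·BC·CAC·BC·CAC·CAC·BC·CAC·CAA·CAC·CAC·BC·CAC·CAC·BC·CAC·CAA·CAC·CAC·BC·CAC·CAC·BC·BC·CAC·BC·CAC·CAC·BC·CAC·CAA·CAC·CAC·BC·CAC·CAC·BC·CAC·CAA·CAC·CAC·BC·CAC·CAC·BC·BC·CAC·BC·CAC·CAC·BC·CAC·CAA·CAC·CAC·BC·CAC
    A ↦ BC
    B ↦ CAA
    C ↦ CAC

A->BC, B->CAA, C->CAC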